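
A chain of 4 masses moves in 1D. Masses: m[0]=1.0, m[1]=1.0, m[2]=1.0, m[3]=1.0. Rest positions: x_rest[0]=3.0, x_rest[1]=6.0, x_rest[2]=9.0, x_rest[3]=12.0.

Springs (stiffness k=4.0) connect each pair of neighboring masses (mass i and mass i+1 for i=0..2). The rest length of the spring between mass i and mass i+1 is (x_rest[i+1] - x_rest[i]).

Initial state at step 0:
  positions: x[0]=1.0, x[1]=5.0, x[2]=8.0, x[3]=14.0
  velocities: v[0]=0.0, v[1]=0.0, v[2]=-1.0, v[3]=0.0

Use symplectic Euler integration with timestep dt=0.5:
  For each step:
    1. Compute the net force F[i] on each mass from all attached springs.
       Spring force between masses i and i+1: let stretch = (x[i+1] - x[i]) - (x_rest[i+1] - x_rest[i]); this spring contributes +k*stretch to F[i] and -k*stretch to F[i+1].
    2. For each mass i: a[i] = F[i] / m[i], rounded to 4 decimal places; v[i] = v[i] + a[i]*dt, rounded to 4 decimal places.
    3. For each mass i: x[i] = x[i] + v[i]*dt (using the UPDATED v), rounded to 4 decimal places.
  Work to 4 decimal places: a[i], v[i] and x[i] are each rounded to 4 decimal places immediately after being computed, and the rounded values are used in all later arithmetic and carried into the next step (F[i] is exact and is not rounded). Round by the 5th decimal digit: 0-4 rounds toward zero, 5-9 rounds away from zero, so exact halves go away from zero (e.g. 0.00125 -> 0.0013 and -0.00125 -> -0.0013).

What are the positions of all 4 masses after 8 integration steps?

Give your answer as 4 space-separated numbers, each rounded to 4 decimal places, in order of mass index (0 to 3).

Answer: 0.0000 4.0000 7.0000 13.0000

Derivation:
Step 0: x=[1.0000 5.0000 8.0000 14.0000] v=[0.0000 0.0000 -1.0000 0.0000]
Step 1: x=[2.0000 4.0000 10.5000 11.0000] v=[2.0000 -2.0000 5.0000 -6.0000]
Step 2: x=[2.0000 7.5000 7.0000 10.5000] v=[0.0000 7.0000 -7.0000 -1.0000]
Step 3: x=[4.5000 5.0000 7.5000 9.5000] v=[5.0000 -5.0000 1.0000 -2.0000]
Step 4: x=[4.5000 4.5000 7.5000 9.5000] v=[0.0000 -1.0000 0.0000 0.0000]
Step 5: x=[1.5000 7.0000 6.5000 10.5000] v=[-6.0000 5.0000 -2.0000 2.0000]
Step 6: x=[1.0000 3.5000 10.0000 10.5000] v=[-1.0000 -7.0000 7.0000 0.0000]
Step 7: x=[0.0000 4.0000 7.5000 13.0000] v=[-2.0000 1.0000 -5.0000 5.0000]
Step 8: x=[0.0000 4.0000 7.0000 13.0000] v=[0.0000 0.0000 -1.0000 0.0000]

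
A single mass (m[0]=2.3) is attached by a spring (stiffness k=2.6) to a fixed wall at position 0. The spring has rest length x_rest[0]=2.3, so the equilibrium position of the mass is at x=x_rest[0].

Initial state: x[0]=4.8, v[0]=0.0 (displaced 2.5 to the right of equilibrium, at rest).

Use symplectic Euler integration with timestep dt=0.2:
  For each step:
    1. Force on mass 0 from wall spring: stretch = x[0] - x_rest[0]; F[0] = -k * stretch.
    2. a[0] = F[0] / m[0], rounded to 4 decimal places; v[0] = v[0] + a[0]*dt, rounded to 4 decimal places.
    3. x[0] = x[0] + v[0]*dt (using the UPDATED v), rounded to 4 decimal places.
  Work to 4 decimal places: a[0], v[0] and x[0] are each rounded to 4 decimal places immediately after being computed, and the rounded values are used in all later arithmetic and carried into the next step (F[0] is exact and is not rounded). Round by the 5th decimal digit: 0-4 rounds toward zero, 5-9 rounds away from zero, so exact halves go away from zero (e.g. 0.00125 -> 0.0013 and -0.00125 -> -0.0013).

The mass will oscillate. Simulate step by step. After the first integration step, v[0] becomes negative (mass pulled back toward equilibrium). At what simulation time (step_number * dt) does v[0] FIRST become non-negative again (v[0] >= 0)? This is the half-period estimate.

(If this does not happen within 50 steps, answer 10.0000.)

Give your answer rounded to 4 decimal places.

Step 0: x=[4.8000] v=[0.0000]
Step 1: x=[4.6870] v=[-0.5652]
Step 2: x=[4.4660] v=[-1.1049]
Step 3: x=[4.1471] v=[-1.5946]
Step 4: x=[3.7447] v=[-2.0122]
Step 5: x=[3.2769] v=[-2.3388]
Step 6: x=[2.7650] v=[-2.5597]
Step 7: x=[2.2320] v=[-2.6648]
Step 8: x=[1.7021] v=[-2.6494]
Step 9: x=[1.1993] v=[-2.5142]
Step 10: x=[0.7462] v=[-2.2653]
Step 11: x=[0.3634] v=[-1.9140]
Step 12: x=[0.0682] v=[-1.4762]
Step 13: x=[-0.1261] v=[-0.9716]
Step 14: x=[-0.2107] v=[-0.4231]
Step 15: x=[-0.1818] v=[0.1445]
First v>=0 after going negative at step 15, time=3.0000

Answer: 3.0000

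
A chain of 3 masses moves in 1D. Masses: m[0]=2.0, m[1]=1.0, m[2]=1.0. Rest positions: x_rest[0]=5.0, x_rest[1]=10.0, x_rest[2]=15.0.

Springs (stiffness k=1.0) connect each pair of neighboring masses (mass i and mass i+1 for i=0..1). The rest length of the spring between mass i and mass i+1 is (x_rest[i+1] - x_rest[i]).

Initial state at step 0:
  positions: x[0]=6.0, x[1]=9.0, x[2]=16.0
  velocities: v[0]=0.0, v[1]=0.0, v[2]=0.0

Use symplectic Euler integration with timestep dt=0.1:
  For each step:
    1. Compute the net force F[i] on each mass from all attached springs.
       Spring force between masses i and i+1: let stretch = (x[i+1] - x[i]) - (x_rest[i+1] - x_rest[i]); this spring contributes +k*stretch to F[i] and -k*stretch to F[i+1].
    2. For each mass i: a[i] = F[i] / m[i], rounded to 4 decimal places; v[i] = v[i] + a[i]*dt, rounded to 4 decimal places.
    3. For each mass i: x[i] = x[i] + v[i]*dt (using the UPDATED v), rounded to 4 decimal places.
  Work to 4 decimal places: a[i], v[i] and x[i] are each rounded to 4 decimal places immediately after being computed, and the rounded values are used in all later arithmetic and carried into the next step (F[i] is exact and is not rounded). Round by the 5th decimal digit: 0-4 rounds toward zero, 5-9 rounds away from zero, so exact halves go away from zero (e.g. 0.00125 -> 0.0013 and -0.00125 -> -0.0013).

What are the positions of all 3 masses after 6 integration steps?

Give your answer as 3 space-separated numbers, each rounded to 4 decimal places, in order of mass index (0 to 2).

Answer: 5.8071 9.7655 15.6206

Derivation:
Step 0: x=[6.0000 9.0000 16.0000] v=[0.0000 0.0000 0.0000]
Step 1: x=[5.9900 9.0400 15.9800] v=[-0.1000 0.4000 -0.2000]
Step 2: x=[5.9703 9.1189 15.9406] v=[-0.1975 0.7890 -0.3940]
Step 3: x=[5.9413 9.2345 15.8830] v=[-0.2901 1.1563 -0.5762]
Step 4: x=[5.9038 9.3837 15.8089] v=[-0.3754 1.4918 -0.7411]
Step 5: x=[5.8587 9.5623 15.7205] v=[-0.4514 1.7863 -0.8836]
Step 6: x=[5.8071 9.7655 15.6206] v=[-0.5162 2.0318 -0.9994]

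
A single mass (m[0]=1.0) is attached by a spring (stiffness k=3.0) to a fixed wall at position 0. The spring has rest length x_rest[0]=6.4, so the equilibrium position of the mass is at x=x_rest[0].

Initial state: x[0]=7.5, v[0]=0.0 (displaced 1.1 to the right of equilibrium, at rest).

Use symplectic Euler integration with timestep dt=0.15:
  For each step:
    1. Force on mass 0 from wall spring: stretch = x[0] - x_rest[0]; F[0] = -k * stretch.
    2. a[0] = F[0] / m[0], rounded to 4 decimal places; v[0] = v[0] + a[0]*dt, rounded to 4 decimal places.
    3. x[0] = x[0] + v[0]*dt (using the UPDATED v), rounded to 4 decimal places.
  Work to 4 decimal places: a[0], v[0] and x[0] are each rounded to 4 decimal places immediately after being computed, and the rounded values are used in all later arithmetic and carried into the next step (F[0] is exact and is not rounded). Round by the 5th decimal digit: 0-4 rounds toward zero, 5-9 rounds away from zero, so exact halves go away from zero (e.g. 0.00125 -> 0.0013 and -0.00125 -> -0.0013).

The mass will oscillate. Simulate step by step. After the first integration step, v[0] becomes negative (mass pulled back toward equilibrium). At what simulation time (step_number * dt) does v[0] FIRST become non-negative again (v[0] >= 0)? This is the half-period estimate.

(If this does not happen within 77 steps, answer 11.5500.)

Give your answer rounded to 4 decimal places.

Step 0: x=[7.5000] v=[0.0000]
Step 1: x=[7.4258] v=[-0.4950]
Step 2: x=[7.2823] v=[-0.9566]
Step 3: x=[7.0793] v=[-1.3536]
Step 4: x=[6.8304] v=[-1.6593]
Step 5: x=[6.5525] v=[-1.8530]
Step 6: x=[6.2643] v=[-1.9216]
Step 7: x=[5.9852] v=[-1.8605]
Step 8: x=[5.7341] v=[-1.6738]
Step 9: x=[5.5280] v=[-1.3741]
Step 10: x=[5.3807] v=[-0.9817]
Step 11: x=[5.3023] v=[-0.5230]
Step 12: x=[5.2980] v=[-0.0290]
Step 13: x=[5.3680] v=[0.4669]
First v>=0 after going negative at step 13, time=1.9500

Answer: 1.9500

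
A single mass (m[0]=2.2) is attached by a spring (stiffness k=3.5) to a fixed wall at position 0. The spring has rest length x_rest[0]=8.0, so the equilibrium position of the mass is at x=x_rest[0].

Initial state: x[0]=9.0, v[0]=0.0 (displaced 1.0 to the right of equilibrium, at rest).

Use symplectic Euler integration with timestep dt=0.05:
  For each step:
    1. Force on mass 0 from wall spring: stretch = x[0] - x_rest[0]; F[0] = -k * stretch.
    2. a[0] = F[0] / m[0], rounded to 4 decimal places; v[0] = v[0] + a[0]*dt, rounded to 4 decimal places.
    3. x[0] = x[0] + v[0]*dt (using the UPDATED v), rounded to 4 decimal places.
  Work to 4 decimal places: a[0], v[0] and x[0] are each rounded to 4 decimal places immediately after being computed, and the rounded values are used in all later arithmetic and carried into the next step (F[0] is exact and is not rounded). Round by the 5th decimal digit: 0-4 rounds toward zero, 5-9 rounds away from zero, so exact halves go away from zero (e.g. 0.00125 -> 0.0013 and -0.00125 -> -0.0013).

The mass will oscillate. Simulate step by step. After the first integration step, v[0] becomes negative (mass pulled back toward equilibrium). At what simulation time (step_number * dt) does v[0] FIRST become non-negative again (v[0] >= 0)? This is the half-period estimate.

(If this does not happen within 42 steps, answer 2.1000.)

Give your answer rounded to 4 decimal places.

Step 0: x=[9.0000] v=[0.0000]
Step 1: x=[8.9960] v=[-0.0795]
Step 2: x=[8.9881] v=[-0.1587]
Step 3: x=[8.9762] v=[-0.2373]
Step 4: x=[8.9605] v=[-0.3150]
Step 5: x=[8.9409] v=[-0.3914]
Step 6: x=[8.9176] v=[-0.4662]
Step 7: x=[8.8906] v=[-0.5392]
Step 8: x=[8.8601] v=[-0.6100]
Step 9: x=[8.8262] v=[-0.6784]
Step 10: x=[8.7890] v=[-0.7441]
Step 11: x=[8.7487] v=[-0.8069]
Step 12: x=[8.7054] v=[-0.8665]
Step 13: x=[8.6593] v=[-0.9226]
Step 14: x=[8.6106] v=[-0.9750]
Step 15: x=[8.5594] v=[-1.0236]
Step 16: x=[8.5060] v=[-1.0681]
Step 17: x=[8.4506] v=[-1.1084]
Step 18: x=[8.3934] v=[-1.1442]
Step 19: x=[8.3346] v=[-1.1755]
Step 20: x=[8.2745] v=[-1.2021]
Step 21: x=[8.2133] v=[-1.2239]
Step 22: x=[8.1513] v=[-1.2409]
Step 23: x=[8.0887] v=[-1.2529]
Step 24: x=[8.0257] v=[-1.2600]
Step 25: x=[7.9626] v=[-1.2620]
Step 26: x=[7.8997] v=[-1.2590]
Step 27: x=[7.8372] v=[-1.2510]
Step 28: x=[7.7753] v=[-1.2381]
Step 29: x=[7.7143] v=[-1.2202]
Step 30: x=[7.6544] v=[-1.1975]
Step 31: x=[7.5959] v=[-1.1700]
Step 32: x=[7.5390] v=[-1.1379]
Step 33: x=[7.4839] v=[-1.1012]
Step 34: x=[7.4309] v=[-1.0601]
Step 35: x=[7.3802] v=[-1.0148]
Step 36: x=[7.3319] v=[-0.9655]
Step 37: x=[7.2863] v=[-0.9124]
Step 38: x=[7.2435] v=[-0.8556]
Step 39: x=[7.2037] v=[-0.7954]
Step 40: x=[7.1671] v=[-0.7321]
Step 41: x=[7.1338] v=[-0.6658]
Step 42: x=[7.1040] v=[-0.5969]
v[0] did not become non-negative within 42 steps; using fallback time=2.1000

Answer: 2.1000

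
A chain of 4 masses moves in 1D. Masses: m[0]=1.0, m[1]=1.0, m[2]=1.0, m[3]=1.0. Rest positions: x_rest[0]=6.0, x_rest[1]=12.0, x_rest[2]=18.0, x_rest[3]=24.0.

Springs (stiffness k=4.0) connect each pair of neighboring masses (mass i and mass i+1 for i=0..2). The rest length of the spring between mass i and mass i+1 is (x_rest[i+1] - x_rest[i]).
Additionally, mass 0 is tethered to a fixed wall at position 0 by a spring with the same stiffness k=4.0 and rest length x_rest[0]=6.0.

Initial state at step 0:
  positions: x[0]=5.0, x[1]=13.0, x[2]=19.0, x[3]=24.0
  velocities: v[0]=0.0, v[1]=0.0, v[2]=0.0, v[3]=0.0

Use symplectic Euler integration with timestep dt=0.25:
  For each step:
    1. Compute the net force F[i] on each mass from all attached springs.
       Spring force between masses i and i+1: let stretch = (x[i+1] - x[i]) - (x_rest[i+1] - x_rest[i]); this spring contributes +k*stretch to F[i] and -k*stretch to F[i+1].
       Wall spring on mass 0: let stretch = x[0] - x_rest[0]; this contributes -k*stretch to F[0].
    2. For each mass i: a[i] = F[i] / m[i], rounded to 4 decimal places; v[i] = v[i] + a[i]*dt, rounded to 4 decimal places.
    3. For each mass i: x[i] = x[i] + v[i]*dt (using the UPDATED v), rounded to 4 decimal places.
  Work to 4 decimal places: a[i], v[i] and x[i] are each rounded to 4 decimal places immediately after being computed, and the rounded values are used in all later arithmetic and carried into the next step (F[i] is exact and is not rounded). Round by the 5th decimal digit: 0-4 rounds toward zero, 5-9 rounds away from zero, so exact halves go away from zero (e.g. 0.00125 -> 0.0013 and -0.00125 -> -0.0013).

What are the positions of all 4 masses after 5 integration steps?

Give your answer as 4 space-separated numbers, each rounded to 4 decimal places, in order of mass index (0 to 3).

Answer: 6.3438 12.2901 17.7081 24.6339

Derivation:
Step 0: x=[5.0000 13.0000 19.0000 24.0000] v=[0.0000 0.0000 0.0000 0.0000]
Step 1: x=[5.7500 12.5000 18.7500 24.2500] v=[3.0000 -2.0000 -1.0000 1.0000]
Step 2: x=[6.7500 11.8750 18.3125 24.6250] v=[4.0000 -2.5000 -1.7500 1.5000]
Step 3: x=[7.3438 11.5781 17.8438 24.9219] v=[2.3750 -1.1875 -1.8750 1.1875]
Step 4: x=[7.1602 11.7891 17.5782 24.9493] v=[-0.7345 0.8439 -1.0626 0.1094]
Step 5: x=[6.3438 12.2901 17.7081 24.6339] v=[-3.2658 2.0041 0.5194 -1.2617]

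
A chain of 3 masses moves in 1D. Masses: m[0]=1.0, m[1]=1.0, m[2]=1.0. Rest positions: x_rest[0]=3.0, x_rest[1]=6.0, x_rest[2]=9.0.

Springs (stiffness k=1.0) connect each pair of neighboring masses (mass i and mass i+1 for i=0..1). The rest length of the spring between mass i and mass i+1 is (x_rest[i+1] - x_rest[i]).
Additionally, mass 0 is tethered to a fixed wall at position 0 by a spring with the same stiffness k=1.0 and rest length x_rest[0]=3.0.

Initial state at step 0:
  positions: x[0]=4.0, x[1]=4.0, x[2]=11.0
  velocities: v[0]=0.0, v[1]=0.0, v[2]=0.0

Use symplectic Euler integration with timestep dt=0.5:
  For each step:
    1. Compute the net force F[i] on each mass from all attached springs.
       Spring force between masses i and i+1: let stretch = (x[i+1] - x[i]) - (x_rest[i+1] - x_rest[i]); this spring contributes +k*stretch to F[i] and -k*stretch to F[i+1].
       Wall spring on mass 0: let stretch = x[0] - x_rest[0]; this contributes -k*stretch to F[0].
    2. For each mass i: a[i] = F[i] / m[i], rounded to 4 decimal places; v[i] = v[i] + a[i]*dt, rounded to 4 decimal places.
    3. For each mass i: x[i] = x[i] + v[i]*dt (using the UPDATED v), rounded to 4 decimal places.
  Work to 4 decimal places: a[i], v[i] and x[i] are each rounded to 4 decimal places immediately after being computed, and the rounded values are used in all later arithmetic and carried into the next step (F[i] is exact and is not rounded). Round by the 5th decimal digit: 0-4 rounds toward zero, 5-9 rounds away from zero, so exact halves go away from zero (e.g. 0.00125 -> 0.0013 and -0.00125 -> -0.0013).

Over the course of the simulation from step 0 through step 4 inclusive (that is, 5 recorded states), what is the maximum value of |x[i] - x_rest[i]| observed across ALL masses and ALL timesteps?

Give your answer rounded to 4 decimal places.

Step 0: x=[4.0000 4.0000 11.0000] v=[0.0000 0.0000 0.0000]
Step 1: x=[3.0000 5.7500 10.0000] v=[-2.0000 3.5000 -2.0000]
Step 2: x=[1.9375 7.8750 8.6875] v=[-2.1250 4.2500 -2.6250]
Step 3: x=[1.8750 8.7188 7.9219] v=[-0.1250 1.6875 -1.5313]
Step 4: x=[3.0547 7.6524 8.1055] v=[2.3594 -2.1329 0.3672]
Max displacement = 2.7188

Answer: 2.7188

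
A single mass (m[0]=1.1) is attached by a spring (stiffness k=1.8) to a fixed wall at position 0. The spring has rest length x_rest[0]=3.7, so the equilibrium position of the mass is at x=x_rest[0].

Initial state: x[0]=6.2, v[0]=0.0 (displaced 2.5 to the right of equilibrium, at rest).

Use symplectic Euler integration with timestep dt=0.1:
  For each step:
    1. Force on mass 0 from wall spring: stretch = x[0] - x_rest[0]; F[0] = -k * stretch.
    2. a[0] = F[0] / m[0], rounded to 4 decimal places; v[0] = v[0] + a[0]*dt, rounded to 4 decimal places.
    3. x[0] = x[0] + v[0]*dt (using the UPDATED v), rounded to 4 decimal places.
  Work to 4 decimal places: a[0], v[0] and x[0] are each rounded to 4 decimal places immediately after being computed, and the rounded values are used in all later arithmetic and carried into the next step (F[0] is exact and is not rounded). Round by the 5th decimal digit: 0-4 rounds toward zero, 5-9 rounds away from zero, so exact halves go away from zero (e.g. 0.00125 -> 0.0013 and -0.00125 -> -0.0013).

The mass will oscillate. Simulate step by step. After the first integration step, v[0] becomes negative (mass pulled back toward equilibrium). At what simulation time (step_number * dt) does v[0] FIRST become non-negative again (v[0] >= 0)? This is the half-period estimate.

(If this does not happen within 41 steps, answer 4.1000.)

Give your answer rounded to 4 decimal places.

Step 0: x=[6.2000] v=[0.0000]
Step 1: x=[6.1591] v=[-0.4091]
Step 2: x=[6.0780] v=[-0.8115]
Step 3: x=[5.9579] v=[-1.2006]
Step 4: x=[5.8009] v=[-1.5701]
Step 5: x=[5.6095] v=[-1.9139]
Step 6: x=[5.3869] v=[-2.2264]
Step 7: x=[5.1367] v=[-2.5024]
Step 8: x=[4.8630] v=[-2.7375]
Step 9: x=[4.5702] v=[-2.9278]
Step 10: x=[4.2632] v=[-3.0702]
Step 11: x=[3.9470] v=[-3.1624]
Step 12: x=[3.6267] v=[-3.2028]
Step 13: x=[3.3076] v=[-3.1908]
Step 14: x=[2.9949] v=[-3.1266]
Step 15: x=[2.6938] v=[-3.0112]
Step 16: x=[2.4091] v=[-2.8466]
Step 17: x=[2.1456] v=[-2.6354]
Step 18: x=[1.9075] v=[-2.3810]
Step 19: x=[1.6987] v=[-2.0877]
Step 20: x=[1.5227] v=[-1.7602]
Step 21: x=[1.3823] v=[-1.4039]
Step 22: x=[1.2798] v=[-1.0246]
Step 23: x=[1.2169] v=[-0.6286]
Step 24: x=[1.1947] v=[-0.2223]
Step 25: x=[1.2135] v=[0.1877]
First v>=0 after going negative at step 25, time=2.5000

Answer: 2.5000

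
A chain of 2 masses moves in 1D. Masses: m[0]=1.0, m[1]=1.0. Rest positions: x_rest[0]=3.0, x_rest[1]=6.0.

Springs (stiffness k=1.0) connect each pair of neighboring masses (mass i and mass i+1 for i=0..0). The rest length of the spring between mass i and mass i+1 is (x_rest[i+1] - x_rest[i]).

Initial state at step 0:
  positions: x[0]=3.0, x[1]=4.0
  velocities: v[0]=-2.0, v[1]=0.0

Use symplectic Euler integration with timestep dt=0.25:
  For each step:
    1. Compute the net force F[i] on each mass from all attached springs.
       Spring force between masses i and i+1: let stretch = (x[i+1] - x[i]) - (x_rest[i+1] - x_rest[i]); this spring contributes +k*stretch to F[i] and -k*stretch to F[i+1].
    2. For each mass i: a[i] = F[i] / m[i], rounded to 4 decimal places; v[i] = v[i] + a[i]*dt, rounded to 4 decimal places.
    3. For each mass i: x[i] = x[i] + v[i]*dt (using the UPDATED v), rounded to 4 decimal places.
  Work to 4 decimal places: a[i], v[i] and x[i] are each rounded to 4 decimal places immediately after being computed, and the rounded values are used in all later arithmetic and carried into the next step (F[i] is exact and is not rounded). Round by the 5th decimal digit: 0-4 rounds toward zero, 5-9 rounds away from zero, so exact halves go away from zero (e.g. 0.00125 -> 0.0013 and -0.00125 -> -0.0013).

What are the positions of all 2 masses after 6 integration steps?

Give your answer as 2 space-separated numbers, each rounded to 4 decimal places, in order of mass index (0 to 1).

Step 0: x=[3.0000 4.0000] v=[-2.0000 0.0000]
Step 1: x=[2.3750 4.1250] v=[-2.5000 0.5000]
Step 2: x=[1.6719 4.3281] v=[-2.8125 0.8125]
Step 3: x=[0.9473 4.5527] v=[-2.8985 0.8985]
Step 4: x=[0.2605 4.7395] v=[-2.7472 0.7472]
Step 5: x=[-0.3339 4.8339] v=[-2.3775 0.3775]
Step 6: x=[-0.7928 4.7928] v=[-1.8356 -0.1645]

Answer: -0.7928 4.7928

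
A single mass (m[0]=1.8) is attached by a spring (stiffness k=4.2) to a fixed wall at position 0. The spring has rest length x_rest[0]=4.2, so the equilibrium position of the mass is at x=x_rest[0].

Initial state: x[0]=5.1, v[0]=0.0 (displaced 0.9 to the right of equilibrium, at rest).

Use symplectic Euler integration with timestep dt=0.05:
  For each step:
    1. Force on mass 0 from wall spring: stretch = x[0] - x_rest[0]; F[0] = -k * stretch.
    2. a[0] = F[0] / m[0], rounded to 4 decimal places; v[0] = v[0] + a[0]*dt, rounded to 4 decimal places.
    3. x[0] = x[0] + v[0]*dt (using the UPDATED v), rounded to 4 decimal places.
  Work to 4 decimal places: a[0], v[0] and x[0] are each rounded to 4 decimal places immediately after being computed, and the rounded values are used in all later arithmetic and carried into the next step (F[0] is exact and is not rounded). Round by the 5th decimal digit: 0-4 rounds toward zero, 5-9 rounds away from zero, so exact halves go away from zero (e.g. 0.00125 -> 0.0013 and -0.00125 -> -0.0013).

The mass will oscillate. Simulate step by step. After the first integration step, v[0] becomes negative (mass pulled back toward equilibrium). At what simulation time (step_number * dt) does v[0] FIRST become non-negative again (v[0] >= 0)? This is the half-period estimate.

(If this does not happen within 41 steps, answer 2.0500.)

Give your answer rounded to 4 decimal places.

Answer: 2.0500

Derivation:
Step 0: x=[5.1000] v=[0.0000]
Step 1: x=[5.0948] v=[-0.1050]
Step 2: x=[5.0843] v=[-0.2094]
Step 3: x=[5.0687] v=[-0.3126]
Step 4: x=[5.0480] v=[-0.4140]
Step 5: x=[5.0224] v=[-0.5129]
Step 6: x=[4.9920] v=[-0.6088]
Step 7: x=[4.9569] v=[-0.7012]
Step 8: x=[4.9174] v=[-0.7895]
Step 9: x=[4.8737] v=[-0.8732]
Step 10: x=[4.8261] v=[-0.9518]
Step 11: x=[4.7749] v=[-1.0248]
Step 12: x=[4.7203] v=[-1.0919]
Step 13: x=[4.6627] v=[-1.1526]
Step 14: x=[4.6024] v=[-1.2066]
Step 15: x=[4.5397] v=[-1.2535]
Step 16: x=[4.4750] v=[-1.2931]
Step 17: x=[4.4087] v=[-1.3252]
Step 18: x=[4.3412] v=[-1.3496]
Step 19: x=[4.2729] v=[-1.3661]
Step 20: x=[4.2042] v=[-1.3746]
Step 21: x=[4.1354] v=[-1.3751]
Step 22: x=[4.0670] v=[-1.3676]
Step 23: x=[3.9994] v=[-1.3521]
Step 24: x=[3.9330] v=[-1.3287]
Step 25: x=[3.8681] v=[-1.2976]
Step 26: x=[3.8052] v=[-1.2589]
Step 27: x=[3.7446] v=[-1.2128]
Step 28: x=[3.6866] v=[-1.1597]
Step 29: x=[3.6316] v=[-1.0998]
Step 30: x=[3.5799] v=[-1.0335]
Step 31: x=[3.5318] v=[-0.9612]
Step 32: x=[3.4876] v=[-0.8832]
Step 33: x=[3.4476] v=[-0.8001]
Step 34: x=[3.4120] v=[-0.7123]
Step 35: x=[3.3810] v=[-0.6204]
Step 36: x=[3.3548] v=[-0.5249]
Step 37: x=[3.3335] v=[-0.4263]
Step 38: x=[3.3172] v=[-0.3252]
Step 39: x=[3.3061] v=[-0.2222]
Step 40: x=[3.3002] v=[-0.1179]
Step 41: x=[3.2996] v=[-0.0129]
v[0] did not become non-negative within 41 steps; using fallback time=2.0500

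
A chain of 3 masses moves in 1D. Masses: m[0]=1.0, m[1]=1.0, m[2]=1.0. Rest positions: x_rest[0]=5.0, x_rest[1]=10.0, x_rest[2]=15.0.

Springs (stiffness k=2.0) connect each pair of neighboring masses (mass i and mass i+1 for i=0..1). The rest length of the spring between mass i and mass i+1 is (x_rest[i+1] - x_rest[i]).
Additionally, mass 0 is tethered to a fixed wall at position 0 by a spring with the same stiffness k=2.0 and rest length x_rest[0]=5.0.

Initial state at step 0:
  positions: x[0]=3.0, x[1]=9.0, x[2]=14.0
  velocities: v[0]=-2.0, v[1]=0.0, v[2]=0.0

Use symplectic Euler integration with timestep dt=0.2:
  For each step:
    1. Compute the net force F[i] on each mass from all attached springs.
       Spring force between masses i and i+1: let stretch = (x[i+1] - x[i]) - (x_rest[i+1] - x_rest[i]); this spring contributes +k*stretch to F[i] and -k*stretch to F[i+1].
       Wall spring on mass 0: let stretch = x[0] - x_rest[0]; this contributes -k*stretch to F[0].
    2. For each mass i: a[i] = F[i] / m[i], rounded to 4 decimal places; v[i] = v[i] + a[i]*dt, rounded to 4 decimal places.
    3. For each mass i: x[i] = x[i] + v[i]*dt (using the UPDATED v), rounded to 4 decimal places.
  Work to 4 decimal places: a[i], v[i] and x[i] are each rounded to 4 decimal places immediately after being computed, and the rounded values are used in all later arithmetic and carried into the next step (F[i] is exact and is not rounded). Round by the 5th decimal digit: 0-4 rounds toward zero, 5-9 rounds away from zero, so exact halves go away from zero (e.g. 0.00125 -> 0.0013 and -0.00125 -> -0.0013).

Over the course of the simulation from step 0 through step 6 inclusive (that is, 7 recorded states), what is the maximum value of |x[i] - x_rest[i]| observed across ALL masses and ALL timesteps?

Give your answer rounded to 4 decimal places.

Answer: 2.1600

Derivation:
Step 0: x=[3.0000 9.0000 14.0000] v=[-2.0000 0.0000 0.0000]
Step 1: x=[2.8400 8.9200 14.0000] v=[-0.8000 -0.4000 0.0000]
Step 2: x=[2.9392 8.7600 13.9936] v=[0.4960 -0.8000 -0.0320]
Step 3: x=[3.2689 8.5530 13.9685] v=[1.6486 -1.0349 -0.1254]
Step 4: x=[3.7598 8.3565 13.9102] v=[2.4547 -0.9823 -0.2916]
Step 5: x=[4.3177 8.2366 13.8076] v=[2.7895 -0.5995 -0.5131]
Step 6: x=[4.8437 8.2489 13.6593] v=[2.6300 0.0613 -0.7415]
Max displacement = 2.1600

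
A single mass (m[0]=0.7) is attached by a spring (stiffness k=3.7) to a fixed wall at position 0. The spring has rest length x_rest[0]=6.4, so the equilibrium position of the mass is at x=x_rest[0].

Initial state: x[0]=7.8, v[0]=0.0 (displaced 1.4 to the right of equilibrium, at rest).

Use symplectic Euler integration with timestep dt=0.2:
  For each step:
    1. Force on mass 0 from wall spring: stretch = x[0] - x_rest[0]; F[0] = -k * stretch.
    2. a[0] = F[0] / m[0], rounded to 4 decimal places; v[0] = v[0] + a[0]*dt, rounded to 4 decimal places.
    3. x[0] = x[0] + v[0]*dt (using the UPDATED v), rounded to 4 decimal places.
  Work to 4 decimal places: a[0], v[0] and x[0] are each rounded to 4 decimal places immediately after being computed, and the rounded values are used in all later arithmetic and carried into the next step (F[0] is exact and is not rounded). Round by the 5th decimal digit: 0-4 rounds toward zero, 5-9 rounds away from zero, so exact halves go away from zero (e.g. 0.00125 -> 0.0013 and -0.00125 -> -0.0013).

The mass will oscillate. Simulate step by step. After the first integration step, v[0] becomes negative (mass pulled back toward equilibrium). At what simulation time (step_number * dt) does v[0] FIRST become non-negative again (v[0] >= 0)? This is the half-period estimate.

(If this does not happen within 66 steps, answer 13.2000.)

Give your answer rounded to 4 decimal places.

Step 0: x=[7.8000] v=[0.0000]
Step 1: x=[7.5040] v=[-1.4800]
Step 2: x=[6.9746] v=[-2.6471]
Step 3: x=[6.3237] v=[-3.2545]
Step 4: x=[5.6889] v=[-3.1738]
Step 5: x=[5.2045] v=[-2.4221]
Step 6: x=[4.9728] v=[-1.1583]
Step 7: x=[5.0429] v=[0.3505]
First v>=0 after going negative at step 7, time=1.4000

Answer: 1.4000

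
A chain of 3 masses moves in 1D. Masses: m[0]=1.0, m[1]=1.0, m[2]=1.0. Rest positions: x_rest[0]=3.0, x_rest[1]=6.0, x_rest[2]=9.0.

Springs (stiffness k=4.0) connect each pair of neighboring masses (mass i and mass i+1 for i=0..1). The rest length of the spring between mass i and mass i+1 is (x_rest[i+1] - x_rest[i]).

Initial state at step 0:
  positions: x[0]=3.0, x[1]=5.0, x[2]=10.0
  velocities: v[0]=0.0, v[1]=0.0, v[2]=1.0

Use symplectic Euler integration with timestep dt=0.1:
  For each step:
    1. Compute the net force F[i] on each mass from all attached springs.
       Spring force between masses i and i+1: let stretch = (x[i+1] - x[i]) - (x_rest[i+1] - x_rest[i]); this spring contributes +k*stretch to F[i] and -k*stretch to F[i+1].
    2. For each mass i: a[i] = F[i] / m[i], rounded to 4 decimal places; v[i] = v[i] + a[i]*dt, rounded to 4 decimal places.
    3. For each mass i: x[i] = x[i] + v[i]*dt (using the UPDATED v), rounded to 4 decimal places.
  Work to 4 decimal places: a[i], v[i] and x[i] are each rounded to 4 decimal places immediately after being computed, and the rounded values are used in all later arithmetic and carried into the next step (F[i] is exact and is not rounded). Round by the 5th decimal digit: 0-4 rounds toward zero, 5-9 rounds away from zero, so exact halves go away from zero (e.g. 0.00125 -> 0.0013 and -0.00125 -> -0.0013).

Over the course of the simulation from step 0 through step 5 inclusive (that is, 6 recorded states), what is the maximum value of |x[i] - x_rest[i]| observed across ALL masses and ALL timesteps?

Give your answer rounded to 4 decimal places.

Step 0: x=[3.0000 5.0000 10.0000] v=[0.0000 0.0000 1.0000]
Step 1: x=[2.9600 5.1200 10.0200] v=[-0.4000 1.2000 0.2000]
Step 2: x=[2.8864 5.3496 9.9640] v=[-0.7360 2.2960 -0.5600]
Step 3: x=[2.7913 5.6653 9.8434] v=[-0.9507 3.1565 -1.2058]
Step 4: x=[2.6912 6.0331 9.6757] v=[-1.0011 3.6781 -1.6770]
Step 5: x=[2.6048 6.4129 9.4823] v=[-0.8643 3.7984 -1.9340]
Max displacement = 1.0200

Answer: 1.0200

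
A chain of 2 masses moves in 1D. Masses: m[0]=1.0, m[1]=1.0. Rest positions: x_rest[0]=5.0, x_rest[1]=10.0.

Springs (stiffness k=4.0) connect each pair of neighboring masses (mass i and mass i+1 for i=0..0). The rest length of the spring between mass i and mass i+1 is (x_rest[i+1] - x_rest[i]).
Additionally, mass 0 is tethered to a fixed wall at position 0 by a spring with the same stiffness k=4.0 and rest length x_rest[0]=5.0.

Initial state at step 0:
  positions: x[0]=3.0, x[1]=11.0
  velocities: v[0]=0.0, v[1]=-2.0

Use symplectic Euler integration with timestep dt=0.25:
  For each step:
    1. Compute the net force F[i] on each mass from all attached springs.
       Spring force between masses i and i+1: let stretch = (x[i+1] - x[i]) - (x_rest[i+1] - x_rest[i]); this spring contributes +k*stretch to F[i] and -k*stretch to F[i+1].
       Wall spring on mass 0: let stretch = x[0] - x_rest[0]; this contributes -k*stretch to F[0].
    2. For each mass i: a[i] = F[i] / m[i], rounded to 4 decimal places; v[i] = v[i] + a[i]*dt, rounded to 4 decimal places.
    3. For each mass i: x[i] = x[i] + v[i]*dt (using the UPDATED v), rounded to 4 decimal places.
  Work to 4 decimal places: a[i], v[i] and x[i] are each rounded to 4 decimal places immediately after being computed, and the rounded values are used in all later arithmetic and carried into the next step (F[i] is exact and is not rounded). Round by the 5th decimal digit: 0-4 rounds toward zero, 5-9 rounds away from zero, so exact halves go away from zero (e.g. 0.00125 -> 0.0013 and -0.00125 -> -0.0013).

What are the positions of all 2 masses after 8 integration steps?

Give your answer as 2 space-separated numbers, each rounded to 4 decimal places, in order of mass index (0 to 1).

Step 0: x=[3.0000 11.0000] v=[0.0000 -2.0000]
Step 1: x=[4.2500 9.7500] v=[5.0000 -5.0000]
Step 2: x=[5.8125 8.3750] v=[6.2500 -5.5000]
Step 3: x=[6.5625 7.6094] v=[3.0000 -3.0625]
Step 4: x=[5.9336 7.8321] v=[-2.5156 0.8906]
Step 5: x=[4.2959 8.8301] v=[-6.5507 3.9921]
Step 6: x=[2.7178 9.9446] v=[-6.3124 4.4579]
Step 7: x=[2.2670 10.5024] v=[-1.8034 2.2311]
Step 8: x=[3.3083 10.2513] v=[4.1650 -1.0043]

Answer: 3.3083 10.2513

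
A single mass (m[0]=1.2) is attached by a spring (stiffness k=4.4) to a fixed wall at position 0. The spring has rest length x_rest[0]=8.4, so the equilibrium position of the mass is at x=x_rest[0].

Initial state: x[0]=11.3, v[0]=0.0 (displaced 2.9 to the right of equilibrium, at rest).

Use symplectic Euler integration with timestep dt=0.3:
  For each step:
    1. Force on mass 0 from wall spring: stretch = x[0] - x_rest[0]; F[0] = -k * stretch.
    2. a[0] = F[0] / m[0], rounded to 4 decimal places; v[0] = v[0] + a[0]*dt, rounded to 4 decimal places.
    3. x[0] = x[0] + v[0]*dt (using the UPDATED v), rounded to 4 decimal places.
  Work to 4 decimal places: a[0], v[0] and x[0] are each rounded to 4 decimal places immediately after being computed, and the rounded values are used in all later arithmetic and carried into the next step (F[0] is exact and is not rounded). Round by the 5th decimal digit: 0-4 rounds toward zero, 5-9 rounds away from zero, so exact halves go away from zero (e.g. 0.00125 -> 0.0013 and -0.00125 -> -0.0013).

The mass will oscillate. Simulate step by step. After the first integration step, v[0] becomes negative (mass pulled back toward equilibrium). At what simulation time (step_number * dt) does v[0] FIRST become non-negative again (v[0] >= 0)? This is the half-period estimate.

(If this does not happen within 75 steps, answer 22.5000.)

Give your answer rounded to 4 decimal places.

Step 0: x=[11.3000] v=[0.0000]
Step 1: x=[10.3430] v=[-3.1900]
Step 2: x=[8.7448] v=[-5.3273]
Step 3: x=[7.0328] v=[-5.7066]
Step 4: x=[5.7720] v=[-4.2027]
Step 5: x=[5.3784] v=[-1.3119]
Step 6: x=[5.9820] v=[2.0119]
First v>=0 after going negative at step 6, time=1.8000

Answer: 1.8000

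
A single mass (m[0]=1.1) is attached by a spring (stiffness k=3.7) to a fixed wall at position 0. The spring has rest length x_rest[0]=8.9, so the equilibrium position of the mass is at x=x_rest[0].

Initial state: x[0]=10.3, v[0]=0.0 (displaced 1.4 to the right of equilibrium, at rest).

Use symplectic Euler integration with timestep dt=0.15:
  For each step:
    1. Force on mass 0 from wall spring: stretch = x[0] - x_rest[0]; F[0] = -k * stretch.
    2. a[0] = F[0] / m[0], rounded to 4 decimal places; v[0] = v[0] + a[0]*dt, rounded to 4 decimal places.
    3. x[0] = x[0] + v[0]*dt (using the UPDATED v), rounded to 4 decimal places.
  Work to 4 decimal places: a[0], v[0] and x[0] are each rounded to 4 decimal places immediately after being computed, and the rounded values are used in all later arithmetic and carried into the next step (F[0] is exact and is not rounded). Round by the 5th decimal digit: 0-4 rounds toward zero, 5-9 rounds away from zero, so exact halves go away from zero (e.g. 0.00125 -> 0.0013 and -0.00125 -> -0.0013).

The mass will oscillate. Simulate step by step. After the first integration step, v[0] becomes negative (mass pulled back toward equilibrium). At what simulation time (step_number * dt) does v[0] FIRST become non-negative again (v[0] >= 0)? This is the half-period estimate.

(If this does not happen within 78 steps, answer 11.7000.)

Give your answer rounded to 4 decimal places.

Step 0: x=[10.3000] v=[0.0000]
Step 1: x=[10.1940] v=[-0.7064]
Step 2: x=[9.9901] v=[-1.3593]
Step 3: x=[9.7037] v=[-1.9093]
Step 4: x=[9.3565] v=[-2.3148]
Step 5: x=[8.9747] v=[-2.5451]
Step 6: x=[8.5873] v=[-2.5828]
Step 7: x=[8.2236] v=[-2.4250]
Step 8: x=[7.9110] v=[-2.0837]
Step 9: x=[7.6733] v=[-1.5847]
Step 10: x=[7.5284] v=[-0.9658]
Step 11: x=[7.4873] v=[-0.2738]
Step 12: x=[7.5532] v=[0.4390]
First v>=0 after going negative at step 12, time=1.8000

Answer: 1.8000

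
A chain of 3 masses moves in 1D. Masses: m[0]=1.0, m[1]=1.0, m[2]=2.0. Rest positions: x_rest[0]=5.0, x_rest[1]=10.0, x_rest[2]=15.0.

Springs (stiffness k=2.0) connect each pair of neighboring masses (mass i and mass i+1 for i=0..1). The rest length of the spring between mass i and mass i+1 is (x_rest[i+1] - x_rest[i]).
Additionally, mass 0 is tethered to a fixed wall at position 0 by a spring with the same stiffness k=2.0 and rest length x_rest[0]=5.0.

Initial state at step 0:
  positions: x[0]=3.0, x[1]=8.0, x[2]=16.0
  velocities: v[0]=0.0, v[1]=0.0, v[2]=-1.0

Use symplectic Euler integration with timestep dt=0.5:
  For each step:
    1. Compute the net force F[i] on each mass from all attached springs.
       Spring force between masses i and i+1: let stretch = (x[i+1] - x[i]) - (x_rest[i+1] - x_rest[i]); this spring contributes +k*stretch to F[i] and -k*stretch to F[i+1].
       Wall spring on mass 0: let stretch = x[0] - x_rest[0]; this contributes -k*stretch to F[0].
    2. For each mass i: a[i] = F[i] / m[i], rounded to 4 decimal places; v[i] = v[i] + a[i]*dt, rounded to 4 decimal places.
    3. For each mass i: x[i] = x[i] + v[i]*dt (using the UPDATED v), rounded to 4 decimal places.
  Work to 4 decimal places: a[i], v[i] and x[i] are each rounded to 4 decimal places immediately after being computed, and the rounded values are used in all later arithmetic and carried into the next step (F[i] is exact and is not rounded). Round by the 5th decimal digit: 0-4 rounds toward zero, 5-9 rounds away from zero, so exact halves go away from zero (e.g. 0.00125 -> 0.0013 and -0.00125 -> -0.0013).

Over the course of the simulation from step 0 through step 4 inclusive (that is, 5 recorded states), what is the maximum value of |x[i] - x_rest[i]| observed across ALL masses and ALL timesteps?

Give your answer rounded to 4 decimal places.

Step 0: x=[3.0000 8.0000 16.0000] v=[0.0000 0.0000 -1.0000]
Step 1: x=[4.0000 9.5000 14.7500] v=[2.0000 3.0000 -2.5000]
Step 2: x=[5.7500 10.8750 13.4375] v=[3.5000 2.7500 -2.6250]
Step 3: x=[7.1875 10.9688 12.7344] v=[2.8750 0.1875 -1.4063]
Step 4: x=[6.9219 10.0547 12.8399] v=[-0.5312 -1.8282 0.2109]
Max displacement = 2.2656

Answer: 2.2656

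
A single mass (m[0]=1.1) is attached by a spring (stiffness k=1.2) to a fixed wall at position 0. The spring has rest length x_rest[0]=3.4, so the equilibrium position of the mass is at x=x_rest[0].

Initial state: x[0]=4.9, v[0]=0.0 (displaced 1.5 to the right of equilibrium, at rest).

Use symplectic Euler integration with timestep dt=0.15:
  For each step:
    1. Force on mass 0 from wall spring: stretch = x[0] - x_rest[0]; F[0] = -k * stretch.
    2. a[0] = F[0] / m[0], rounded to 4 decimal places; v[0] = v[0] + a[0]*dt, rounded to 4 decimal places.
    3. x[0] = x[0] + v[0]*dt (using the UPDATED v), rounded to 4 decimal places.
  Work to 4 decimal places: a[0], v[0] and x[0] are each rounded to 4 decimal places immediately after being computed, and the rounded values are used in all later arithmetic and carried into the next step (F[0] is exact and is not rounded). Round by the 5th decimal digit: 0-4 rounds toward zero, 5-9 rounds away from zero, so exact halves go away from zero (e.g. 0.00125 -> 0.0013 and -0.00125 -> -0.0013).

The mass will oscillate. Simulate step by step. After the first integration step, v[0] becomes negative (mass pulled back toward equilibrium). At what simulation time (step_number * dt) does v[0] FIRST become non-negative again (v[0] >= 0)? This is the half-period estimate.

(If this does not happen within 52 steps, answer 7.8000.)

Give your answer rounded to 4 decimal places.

Step 0: x=[4.9000] v=[0.0000]
Step 1: x=[4.8632] v=[-0.2455]
Step 2: x=[4.7905] v=[-0.4849]
Step 3: x=[4.6836] v=[-0.7124]
Step 4: x=[4.5452] v=[-0.9224]
Step 5: x=[4.3787] v=[-1.1098]
Step 6: x=[4.1882] v=[-1.2700]
Step 7: x=[3.9784] v=[-1.3990]
Step 8: x=[3.7543] v=[-1.4937]
Step 9: x=[3.5215] v=[-1.5517]
Step 10: x=[3.2858] v=[-1.5716]
Step 11: x=[3.0529] v=[-1.5529]
Step 12: x=[2.8285] v=[-1.4961]
Step 13: x=[2.6181] v=[-1.4026]
Step 14: x=[2.4269] v=[-1.2747]
Step 15: x=[2.2596] v=[-1.1155]
Step 16: x=[2.1203] v=[-0.9289]
Step 17: x=[2.0124] v=[-0.7195]
Step 18: x=[1.9385] v=[-0.4924]
Step 19: x=[1.9005] v=[-0.2532]
Step 20: x=[1.8993] v=[-0.0078]
Step 21: x=[1.9350] v=[0.2378]
First v>=0 after going negative at step 21, time=3.1500

Answer: 3.1500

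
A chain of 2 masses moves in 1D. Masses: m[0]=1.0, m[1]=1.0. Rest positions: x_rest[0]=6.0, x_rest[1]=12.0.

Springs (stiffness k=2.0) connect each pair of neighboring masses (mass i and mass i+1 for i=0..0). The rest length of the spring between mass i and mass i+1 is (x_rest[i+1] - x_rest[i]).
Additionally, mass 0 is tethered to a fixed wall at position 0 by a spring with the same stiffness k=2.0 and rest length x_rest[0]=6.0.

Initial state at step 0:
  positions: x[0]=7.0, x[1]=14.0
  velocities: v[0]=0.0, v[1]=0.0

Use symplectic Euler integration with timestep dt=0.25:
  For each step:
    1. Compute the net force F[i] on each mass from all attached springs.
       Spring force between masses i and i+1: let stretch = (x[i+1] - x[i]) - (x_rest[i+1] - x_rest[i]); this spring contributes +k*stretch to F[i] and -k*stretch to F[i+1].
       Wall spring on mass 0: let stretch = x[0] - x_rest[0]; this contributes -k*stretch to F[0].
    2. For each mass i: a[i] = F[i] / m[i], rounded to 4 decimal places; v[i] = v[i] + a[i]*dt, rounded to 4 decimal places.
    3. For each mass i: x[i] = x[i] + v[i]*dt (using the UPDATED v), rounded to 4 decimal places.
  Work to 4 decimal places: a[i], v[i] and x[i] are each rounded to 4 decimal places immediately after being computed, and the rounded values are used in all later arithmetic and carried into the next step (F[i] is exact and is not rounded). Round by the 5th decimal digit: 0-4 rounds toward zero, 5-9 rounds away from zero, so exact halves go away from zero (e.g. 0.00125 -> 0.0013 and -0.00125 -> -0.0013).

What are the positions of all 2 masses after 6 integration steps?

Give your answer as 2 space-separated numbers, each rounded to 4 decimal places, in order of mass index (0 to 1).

Step 0: x=[7.0000 14.0000] v=[0.0000 0.0000]
Step 1: x=[7.0000 13.8750] v=[0.0000 -0.5000]
Step 2: x=[6.9844 13.6406] v=[-0.0625 -0.9375]
Step 3: x=[6.9278 13.3242] v=[-0.2266 -1.2656]
Step 4: x=[6.8047 12.9583] v=[-0.4923 -1.4638]
Step 5: x=[6.6002 12.5732] v=[-0.8179 -1.5406]
Step 6: x=[6.3173 12.1914] v=[-1.1315 -1.5271]

Answer: 6.3173 12.1914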